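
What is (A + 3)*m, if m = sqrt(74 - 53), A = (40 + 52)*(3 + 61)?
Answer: 5891*sqrt(21) ≈ 26996.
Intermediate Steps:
A = 5888 (A = 92*64 = 5888)
m = sqrt(21) ≈ 4.5826
(A + 3)*m = (5888 + 3)*sqrt(21) = 5891*sqrt(21)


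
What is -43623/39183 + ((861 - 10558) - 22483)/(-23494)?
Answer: 1063199/4146691 ≈ 0.25640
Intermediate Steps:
-43623/39183 + ((861 - 10558) - 22483)/(-23494) = -43623*1/39183 + (-9697 - 22483)*(-1/23494) = -393/353 - 32180*(-1/23494) = -393/353 + 16090/11747 = 1063199/4146691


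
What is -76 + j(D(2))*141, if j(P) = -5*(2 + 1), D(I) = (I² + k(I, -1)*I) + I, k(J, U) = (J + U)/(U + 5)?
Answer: -2191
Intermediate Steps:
k(J, U) = (J + U)/(5 + U)
D(I) = I + I² + I*(-¼ + I/4) (D(I) = (I² + ((I - 1)/(5 - 1))*I) + I = (I² + ((-1 + I)/4)*I) + I = (I² + (-¼ + I/4)*I) + I = (I² + I*(-¼ + I/4)) + I = I + I² + I*(-¼ + I/4))
j(P) = -15 (j(P) = -5*3 = -15)
-76 + j(D(2))*141 = -76 - 15*141 = -76 - 2115 = -2191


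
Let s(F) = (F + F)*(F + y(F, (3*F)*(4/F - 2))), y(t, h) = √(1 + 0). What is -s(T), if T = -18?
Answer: -612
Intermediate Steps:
y(t, h) = 1 (y(t, h) = √1 = 1)
s(F) = 2*F*(1 + F) (s(F) = (F + F)*(F + 1) = (2*F)*(1 + F) = 2*F*(1 + F))
-s(T) = -2*(-18)*(1 - 18) = -2*(-18)*(-17) = -1*612 = -612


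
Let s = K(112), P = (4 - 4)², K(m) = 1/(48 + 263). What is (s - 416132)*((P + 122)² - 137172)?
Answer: 15826152332688/311 ≈ 5.0888e+10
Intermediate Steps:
K(m) = 1/311
P = 0 (P = 0² = 0)
s = 1/311 ≈ 0.0032154
(s - 416132)*((P + 122)² - 137172) = (1/311 - 416132)*((0 + 122)² - 137172) = -129417051*(122² - 137172)/311 = -129417051*(14884 - 137172)/311 = -129417051/311*(-122288) = 15826152332688/311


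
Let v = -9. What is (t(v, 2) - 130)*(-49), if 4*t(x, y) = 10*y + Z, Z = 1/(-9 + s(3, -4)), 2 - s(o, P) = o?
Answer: 245049/40 ≈ 6126.2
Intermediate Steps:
s(o, P) = 2 - o
Z = -1/10 (Z = 1/(-9 + (2 - 1*3)) = 1/(-9 + (2 - 3)) = 1/(-9 - 1) = 1/(-10) = -1/10 ≈ -0.10000)
t(x, y) = -1/40 + 5*y/2 (t(x, y) = (10*y - 1/10)/4 = (-1/10 + 10*y)/4 = -1/40 + 5*y/2)
(t(v, 2) - 130)*(-49) = ((-1/40 + (5/2)*2) - 130)*(-49) = ((-1/40 + 5) - 130)*(-49) = (199/40 - 130)*(-49) = -5001/40*(-49) = 245049/40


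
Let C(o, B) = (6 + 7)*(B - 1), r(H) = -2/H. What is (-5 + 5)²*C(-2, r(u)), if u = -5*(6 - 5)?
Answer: 0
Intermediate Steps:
u = -5 (u = -5*1 = -5)
C(o, B) = -13 + 13*B (C(o, B) = 13*(-1 + B) = -13 + 13*B)
(-5 + 5)²*C(-2, r(u)) = (-5 + 5)²*(-13 + 13*(-2/(-5))) = 0²*(-13 + 13*(-2*(-⅕))) = 0*(-13 + 13*(⅖)) = 0*(-13 + 26/5) = 0*(-39/5) = 0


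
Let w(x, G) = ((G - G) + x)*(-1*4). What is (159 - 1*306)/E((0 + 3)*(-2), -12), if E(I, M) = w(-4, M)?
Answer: -147/16 ≈ -9.1875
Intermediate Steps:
w(x, G) = -4*x (w(x, G) = (0 + x)*(-4) = x*(-4) = -4*x)
E(I, M) = 16 (E(I, M) = -4*(-4) = 16)
(159 - 1*306)/E((0 + 3)*(-2), -12) = (159 - 1*306)/16 = (159 - 306)*(1/16) = -147*1/16 = -147/16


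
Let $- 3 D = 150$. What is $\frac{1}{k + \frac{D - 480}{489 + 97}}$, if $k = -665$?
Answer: $- \frac{293}{195110} \approx -0.0015017$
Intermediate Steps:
$D = -50$ ($D = \left(- \frac{1}{3}\right) 150 = -50$)
$\frac{1}{k + \frac{D - 480}{489 + 97}} = \frac{1}{-665 + \frac{-50 - 480}{489 + 97}} = \frac{1}{-665 - \frac{530}{586}} = \frac{1}{-665 - \frac{265}{293}} = \frac{1}{- \frac{195110}{293}} = - \frac{293}{195110}$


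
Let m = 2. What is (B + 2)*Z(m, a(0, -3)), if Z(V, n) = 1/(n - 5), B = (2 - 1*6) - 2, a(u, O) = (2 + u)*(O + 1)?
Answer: 4/9 ≈ 0.44444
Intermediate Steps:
a(u, O) = (1 + O)*(2 + u) (a(u, O) = (2 + u)*(1 + O) = (1 + O)*(2 + u))
B = -6 (B = (2 - 6) - 2 = -4 - 2 = -6)
Z(V, n) = 1/(-5 + n)
(B + 2)*Z(m, a(0, -3)) = (-6 + 2)/(-5 + (2 + 0 + 2*(-3) - 3*0)) = -4/(-5 + (2 + 0 - 6 + 0)) = -4/(-5 - 4) = -4/(-9) = -4*(-⅑) = 4/9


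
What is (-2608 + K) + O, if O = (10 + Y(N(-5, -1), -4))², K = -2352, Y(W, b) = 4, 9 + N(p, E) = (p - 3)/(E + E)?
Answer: -4764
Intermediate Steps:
N(p, E) = -9 + (-3 + p)/(2*E) (N(p, E) = -9 + (p - 3)/(E + E) = -9 + (-3 + p)/((2*E)) = -9 + (-3 + p)*(1/(2*E)) = -9 + (-3 + p)/(2*E))
O = 196 (O = (10 + 4)² = 14² = 196)
(-2608 + K) + O = (-2608 - 2352) + 196 = -4960 + 196 = -4764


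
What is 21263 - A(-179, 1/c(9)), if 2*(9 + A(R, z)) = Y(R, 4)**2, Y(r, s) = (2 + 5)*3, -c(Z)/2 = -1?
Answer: 42103/2 ≈ 21052.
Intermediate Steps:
c(Z) = 2 (c(Z) = -2*(-1) = 2)
Y(r, s) = 21 (Y(r, s) = 7*3 = 21)
A(R, z) = 423/2 (A(R, z) = -9 + (1/2)*21**2 = -9 + (1/2)*441 = -9 + 441/2 = 423/2)
21263 - A(-179, 1/c(9)) = 21263 - 1*423/2 = 21263 - 423/2 = 42103/2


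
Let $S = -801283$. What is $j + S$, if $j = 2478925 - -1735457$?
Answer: $3413099$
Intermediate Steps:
$j = 4214382$ ($j = 2478925 + 1735457 = 4214382$)
$j + S = 4214382 - 801283 = 3413099$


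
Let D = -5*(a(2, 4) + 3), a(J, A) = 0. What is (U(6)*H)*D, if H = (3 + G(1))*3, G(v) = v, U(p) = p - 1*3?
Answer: -540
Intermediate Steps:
U(p) = -3 + p (U(p) = p - 3 = -3 + p)
H = 12 (H = (3 + 1)*3 = 4*3 = 12)
D = -15 (D = -5*(0 + 3) = -5*3 = -15)
(U(6)*H)*D = ((-3 + 6)*12)*(-15) = (3*12)*(-15) = 36*(-15) = -540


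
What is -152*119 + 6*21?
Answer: -17962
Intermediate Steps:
-152*119 + 6*21 = -18088 + 126 = -17962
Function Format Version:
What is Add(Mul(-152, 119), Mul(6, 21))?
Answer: -17962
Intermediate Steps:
Add(Mul(-152, 119), Mul(6, 21)) = Add(-18088, 126) = -17962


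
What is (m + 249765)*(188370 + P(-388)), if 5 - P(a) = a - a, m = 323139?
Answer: 107920791000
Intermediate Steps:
P(a) = 5 (P(a) = 5 - (a - a) = 5 - 1*0 = 5 + 0 = 5)
(m + 249765)*(188370 + P(-388)) = (323139 + 249765)*(188370 + 5) = 572904*188375 = 107920791000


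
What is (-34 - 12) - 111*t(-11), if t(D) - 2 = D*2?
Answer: 2174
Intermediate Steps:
t(D) = 2 + 2*D (t(D) = 2 + D*2 = 2 + 2*D)
(-34 - 12) - 111*t(-11) = (-34 - 12) - 111*(2 + 2*(-11)) = -46 - 111*(2 - 22) = -46 - 111*(-20) = -46 + 2220 = 2174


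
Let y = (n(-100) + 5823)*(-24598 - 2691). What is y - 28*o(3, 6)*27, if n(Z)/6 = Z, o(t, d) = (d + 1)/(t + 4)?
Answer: -142531203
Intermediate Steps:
o(t, d) = (1 + d)/(4 + t)
n(Z) = 6*Z
y = -142530447 (y = (6*(-100) + 5823)*(-24598 - 2691) = (-600 + 5823)*(-27289) = 5223*(-27289) = -142530447)
y - 28*o(3, 6)*27 = -142530447 - 28*((1 + 6)/(4 + 3))*27 = -142530447 - 28*(7/7)*27 = -142530447 - 28*((1/7)*7)*27 = -142530447 - 28*1*27 = -142530447 - 28*27 = -142530447 - 1*756 = -142530447 - 756 = -142531203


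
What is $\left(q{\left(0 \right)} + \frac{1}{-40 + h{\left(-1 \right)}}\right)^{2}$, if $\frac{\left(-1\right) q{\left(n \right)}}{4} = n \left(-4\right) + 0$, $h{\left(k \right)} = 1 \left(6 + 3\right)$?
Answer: $\frac{1}{961} \approx 0.0010406$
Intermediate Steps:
$h{\left(k \right)} = 9$ ($h{\left(k \right)} = 1 \cdot 9 = 9$)
$q{\left(n \right)} = 16 n$ ($q{\left(n \right)} = - 4 \left(n \left(-4\right) + 0\right) = - 4 \left(- 4 n + 0\right) = - 4 \left(- 4 n\right) = 16 n$)
$\left(q{\left(0 \right)} + \frac{1}{-40 + h{\left(-1 \right)}}\right)^{2} = \left(16 \cdot 0 + \frac{1}{-40 + 9}\right)^{2} = \left(0 + \frac{1}{-31}\right)^{2} = \left(0 - \frac{1}{31}\right)^{2} = \left(- \frac{1}{31}\right)^{2} = \frac{1}{961}$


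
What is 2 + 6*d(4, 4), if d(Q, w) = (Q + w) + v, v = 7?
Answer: 92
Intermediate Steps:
d(Q, w) = 7 + Q + w (d(Q, w) = (Q + w) + 7 = 7 + Q + w)
2 + 6*d(4, 4) = 2 + 6*(7 + 4 + 4) = 2 + 6*15 = 2 + 90 = 92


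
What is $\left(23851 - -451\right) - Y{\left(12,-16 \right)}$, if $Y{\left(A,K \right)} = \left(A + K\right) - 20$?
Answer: $24326$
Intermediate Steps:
$Y{\left(A,K \right)} = -20 + A + K$
$\left(23851 - -451\right) - Y{\left(12,-16 \right)} = \left(23851 - -451\right) - \left(-20 + 12 - 16\right) = \left(23851 + 451\right) - -24 = 24302 + 24 = 24326$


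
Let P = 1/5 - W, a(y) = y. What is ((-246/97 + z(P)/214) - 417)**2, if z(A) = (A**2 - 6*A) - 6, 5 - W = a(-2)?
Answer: 11828925538026496/67327275625 ≈ 1.7569e+5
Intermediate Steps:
W = 7 (W = 5 - 1*(-2) = 5 + 2 = 7)
P = -34/5 (P = 1/5 - 1*7 = 1/5 - 7 = -34/5 ≈ -6.8000)
z(A) = -6 + A**2 - 6*A
((-246/97 + z(P)/214) - 417)**2 = ((-246/97 + (-6 + (-34/5)**2 - 6*(-34/5))/214) - 417)**2 = ((-246*1/97 + (-6 + 1156/25 + 204/5)*(1/214)) - 417)**2 = ((-246/97 + (2026/25)*(1/214)) - 417)**2 = ((-246/97 + 1013/2675) - 417)**2 = (-559789/259475 - 417)**2 = (-108760864/259475)**2 = 11828925538026496/67327275625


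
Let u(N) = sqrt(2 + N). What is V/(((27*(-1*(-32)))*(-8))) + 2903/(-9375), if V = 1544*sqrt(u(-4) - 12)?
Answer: -2903/9375 - 193*sqrt(-12 + I*sqrt(2))/864 ≈ -0.35517 - 0.77515*I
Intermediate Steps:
V = 1544*sqrt(-12 + I*sqrt(2)) (V = 1544*sqrt(sqrt(2 - 4) - 12) = 1544*sqrt(sqrt(-2) - 12) = 1544*sqrt(I*sqrt(2) - 12) = 1544*sqrt(-12 + I*sqrt(2)) ≈ 314.62 + 5357.8*I)
V/(((27*(-1*(-32)))*(-8))) + 2903/(-9375) = (1544*sqrt(-12 + I*sqrt(2)))/(((27*(-1*(-32)))*(-8))) + 2903/(-9375) = (1544*sqrt(-12 + I*sqrt(2)))/(((27*32)*(-8))) + 2903*(-1/9375) = (1544*sqrt(-12 + I*sqrt(2)))/((864*(-8))) - 2903/9375 = (1544*sqrt(-12 + I*sqrt(2)))/(-6912) - 2903/9375 = (1544*sqrt(-12 + I*sqrt(2)))*(-1/6912) - 2903/9375 = -193*sqrt(-12 + I*sqrt(2))/864 - 2903/9375 = -2903/9375 - 193*sqrt(-12 + I*sqrt(2))/864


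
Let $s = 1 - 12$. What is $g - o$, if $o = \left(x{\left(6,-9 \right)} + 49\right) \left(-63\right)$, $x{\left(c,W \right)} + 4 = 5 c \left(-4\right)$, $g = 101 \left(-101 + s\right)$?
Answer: $-16037$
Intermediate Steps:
$s = -11$ ($s = 1 - 12 = -11$)
$g = -11312$ ($g = 101 \left(-101 - 11\right) = 101 \left(-112\right) = -11312$)
$x{\left(c,W \right)} = -4 - 20 c$ ($x{\left(c,W \right)} = -4 + 5 c \left(-4\right) = -4 - 20 c$)
$o = 4725$ ($o = \left(\left(-4 - 120\right) + 49\right) \left(-63\right) = \left(-124 + 49\right) \left(-63\right) = \left(-75\right) \left(-63\right) = 4725$)
$g - o = -11312 - 4725 = -16037$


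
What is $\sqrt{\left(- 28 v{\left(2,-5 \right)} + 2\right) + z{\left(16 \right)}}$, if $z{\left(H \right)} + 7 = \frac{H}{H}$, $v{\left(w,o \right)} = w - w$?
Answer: $2 i \approx 2.0 i$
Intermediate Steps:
$v{\left(w,o \right)} = 0$
$z{\left(H \right)} = -6$ ($z{\left(H \right)} = -7 + \frac{H}{H} = -7 + 1 = -6$)
$\sqrt{\left(- 28 v{\left(2,-5 \right)} + 2\right) + z{\left(16 \right)}} = \sqrt{\left(\left(-28\right) 0 + 2\right) - 6} = \sqrt{\left(0 + 2\right) - 6} = \sqrt{2 - 6} = \sqrt{-4} = 2 i$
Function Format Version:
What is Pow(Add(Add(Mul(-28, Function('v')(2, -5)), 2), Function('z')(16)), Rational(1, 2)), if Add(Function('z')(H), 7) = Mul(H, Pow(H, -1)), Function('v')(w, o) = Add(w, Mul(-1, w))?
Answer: Mul(2, I) ≈ Mul(2.0000, I)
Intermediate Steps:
Function('v')(w, o) = 0
Function('z')(H) = -6 (Function('z')(H) = Add(-7, Mul(H, Pow(H, -1))) = Add(-7, 1) = -6)
Pow(Add(Add(Mul(-28, Function('v')(2, -5)), 2), Function('z')(16)), Rational(1, 2)) = Pow(Add(Add(Mul(-28, 0), 2), -6), Rational(1, 2)) = Pow(Add(Add(0, 2), -6), Rational(1, 2)) = Pow(Add(2, -6), Rational(1, 2)) = Pow(-4, Rational(1, 2)) = Mul(2, I)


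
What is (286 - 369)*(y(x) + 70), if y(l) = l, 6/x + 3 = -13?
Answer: -46231/8 ≈ -5778.9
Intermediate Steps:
x = -3/8 (x = 6/(-3 - 13) = 6/(-16) = 6*(-1/16) = -3/8 ≈ -0.37500)
(286 - 369)*(y(x) + 70) = (286 - 369)*(-3/8 + 70) = -83*557/8 = -46231/8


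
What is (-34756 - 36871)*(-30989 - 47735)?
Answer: 5638763948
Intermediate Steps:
(-34756 - 36871)*(-30989 - 47735) = -71627*(-78724) = 5638763948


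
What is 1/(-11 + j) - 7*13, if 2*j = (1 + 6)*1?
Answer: -1367/15 ≈ -91.133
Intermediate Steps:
j = 7/2 (j = ((1 + 6)*1)/2 = (7*1)/2 = (1/2)*7 = 7/2 ≈ 3.5000)
1/(-11 + j) - 7*13 = 1/(-11 + 7/2) - 7*13 = 1/(-15/2) - 91 = -2/15 - 91 = -1367/15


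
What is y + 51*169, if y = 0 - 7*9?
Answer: 8556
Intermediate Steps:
y = -63 (y = 0 - 63 = -63)
y + 51*169 = -63 + 51*169 = -63 + 8619 = 8556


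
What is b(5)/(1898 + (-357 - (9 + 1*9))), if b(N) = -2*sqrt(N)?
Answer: -2*sqrt(5)/1523 ≈ -0.0029364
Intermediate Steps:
b(5)/(1898 + (-357 - (9 + 1*9))) = (-2*sqrt(5))/(1898 + (-357 - (9 + 1*9))) = (-2*sqrt(5))/(1898 + (-357 - (9 + 9))) = (-2*sqrt(5))/(1898 + (-357 - 1*18)) = (-2*sqrt(5))/(1898 + (-357 - 18)) = (-2*sqrt(5))/(1898 - 375) = -2*sqrt(5)/1523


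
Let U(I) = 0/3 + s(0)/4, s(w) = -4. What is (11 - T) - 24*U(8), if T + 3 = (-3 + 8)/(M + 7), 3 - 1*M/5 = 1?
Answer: 641/17 ≈ 37.706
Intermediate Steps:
M = 10 (M = 15 - 5*1 = 15 - 5 = 10)
T = -46/17 (T = -3 + (-3 + 8)/(10 + 7) = -3 + 5/17 = -46/17 ≈ -2.7059)
U(I) = -1 (U(I) = 0/3 - 4/4 = 0*(1/3) - 4*1/4 = 0 - 1 = -1)
(11 - T) - 24*U(8) = (11 - 1*(-46/17)) - 24*(-1) = (11 + 46/17) + 24 = 233/17 + 24 = 641/17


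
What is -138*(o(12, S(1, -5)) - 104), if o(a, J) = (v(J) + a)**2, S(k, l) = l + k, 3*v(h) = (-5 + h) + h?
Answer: 18722/3 ≈ 6240.7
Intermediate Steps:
v(h) = -5/3 + 2*h/3 (v(h) = ((-5 + h) + h)/3 = (-5 + 2*h)/3 = -5/3 + 2*h/3)
S(k, l) = k + l
o(a, J) = (-5/3 + a + 2*J/3)**2 (o(a, J) = ((-5/3 + 2*J/3) + a)**2 = (-5/3 + a + 2*J/3)**2)
-138*(o(12, S(1, -5)) - 104) = -138*((-5 + 2*(1 - 5) + 3*12)**2/9 - 104) = -138*((-5 + 2*(-4) + 36)**2/9 - 104) = -138*((-5 - 8 + 36)**2/9 - 104) = -138*((1/9)*23**2 - 104) = -138*((1/9)*529 - 104) = -138*(529/9 - 104) = -138*(-407/9) = 18722/3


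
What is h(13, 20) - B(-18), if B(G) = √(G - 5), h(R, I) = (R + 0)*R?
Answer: 169 - I*√23 ≈ 169.0 - 4.7958*I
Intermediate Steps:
h(R, I) = R² (h(R, I) = R*R = R²)
B(G) = √(-5 + G)
h(13, 20) - B(-18) = 13² - √(-5 - 18) = 169 - √(-23) = 169 - I*√23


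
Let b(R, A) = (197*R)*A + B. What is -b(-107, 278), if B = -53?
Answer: 5860015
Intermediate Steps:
b(R, A) = -53 + 197*A*R (b(R, A) = (197*R)*A - 53 = 197*A*R - 53 = -53 + 197*A*R)
-b(-107, 278) = -(-53 + 197*278*(-107)) = -(-53 - 5859962) = -1*(-5860015) = 5860015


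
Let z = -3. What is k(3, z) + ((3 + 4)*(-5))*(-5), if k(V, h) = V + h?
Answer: 175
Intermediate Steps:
k(3, z) + ((3 + 4)*(-5))*(-5) = (3 - 3) + ((3 + 4)*(-5))*(-5) = 0 + (7*(-5))*(-5) = 0 - 35*(-5) = 0 + 175 = 175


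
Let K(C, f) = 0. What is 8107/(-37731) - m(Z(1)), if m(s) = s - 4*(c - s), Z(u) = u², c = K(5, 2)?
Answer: -196762/37731 ≈ -5.2149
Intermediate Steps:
c = 0
m(s) = 5*s (m(s) = s - 4*(0 - s) = s - (-4)*s = s + 4*s = 5*s)
8107/(-37731) - m(Z(1)) = 8107/(-37731) - 5*1² = 8107*(-1/37731) - 5 = -8107/37731 - 1*5 = -8107/37731 - 5 = -196762/37731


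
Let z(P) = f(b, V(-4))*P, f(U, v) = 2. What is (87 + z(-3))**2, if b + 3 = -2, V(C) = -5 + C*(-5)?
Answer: 6561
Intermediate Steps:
V(C) = -5 - 5*C
b = -5 (b = -3 - 2 = -5)
z(P) = 2*P
(87 + z(-3))**2 = (87 + 2*(-3))**2 = (87 - 6)**2 = 81**2 = 6561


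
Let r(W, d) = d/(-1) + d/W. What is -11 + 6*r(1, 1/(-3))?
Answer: -11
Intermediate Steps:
r(W, d) = -d + d/W (r(W, d) = d*(-1) + d/W = -d + d/W)
-11 + 6*r(1, 1/(-3)) = -11 + 6*(-1/(-3) + (1/(-3))/1) = -11 + 6*(-(-1)/3 + (1*(-⅓))*1) = -11 + 6*(-1*(-⅓) - ⅓*1) = -11 + 6*(⅓ - ⅓) = -11 + 6*0 = -11 + 0 = -11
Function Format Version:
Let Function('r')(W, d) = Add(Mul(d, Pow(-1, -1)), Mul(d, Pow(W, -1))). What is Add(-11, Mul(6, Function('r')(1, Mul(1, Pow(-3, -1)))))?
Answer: -11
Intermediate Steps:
Function('r')(W, d) = Add(Mul(-1, d), Mul(d, Pow(W, -1))) (Function('r')(W, d) = Add(Mul(d, -1), Mul(d, Pow(W, -1))) = Add(Mul(-1, d), Mul(d, Pow(W, -1))))
Add(-11, Mul(6, Function('r')(1, Mul(1, Pow(-3, -1))))) = Add(-11, Mul(6, Add(Mul(-1, Mul(1, Pow(-3, -1))), Mul(Mul(1, Pow(-3, -1)), Pow(1, -1))))) = Add(-11, Mul(6, Add(Mul(-1, Mul(1, Rational(-1, 3))), Mul(Mul(1, Rational(-1, 3)), 1)))) = Add(-11, Mul(6, Add(Mul(-1, Rational(-1, 3)), Mul(Rational(-1, 3), 1)))) = Add(-11, Mul(6, Add(Rational(1, 3), Rational(-1, 3)))) = Add(-11, Mul(6, 0)) = Add(-11, 0) = -11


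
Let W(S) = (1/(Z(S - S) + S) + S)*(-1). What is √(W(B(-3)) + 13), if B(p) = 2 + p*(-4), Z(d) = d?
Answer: I*√210/14 ≈ 1.0351*I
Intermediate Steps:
B(p) = 2 - 4*p
W(S) = -S - 1/S (W(S) = (1/((S - S) + S) + S)*(-1) = (1/(0 + S) + S)*(-1) = (1/S + S)*(-1) = (S + 1/S)*(-1) = -S - 1/S)
√(W(B(-3)) + 13) = √((-(2 - 4*(-3)) - 1/(2 - 4*(-3))) + 13) = √((-(2 + 12) - 1/(2 + 12)) + 13) = √((-1*14 - 1/14) + 13) = √((-14 - 1*1/14) + 13) = √((-14 - 1/14) + 13) = √(-197/14 + 13) = √(-15/14) = I*√210/14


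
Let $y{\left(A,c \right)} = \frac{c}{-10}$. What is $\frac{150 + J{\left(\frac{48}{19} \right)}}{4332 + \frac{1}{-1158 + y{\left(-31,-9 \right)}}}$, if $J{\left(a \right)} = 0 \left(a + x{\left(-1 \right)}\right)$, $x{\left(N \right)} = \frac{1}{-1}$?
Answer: $\frac{867825}{25062781} \approx 0.034626$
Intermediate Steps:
$y{\left(A,c \right)} = - \frac{c}{10}$ ($y{\left(A,c \right)} = c \left(- \frac{1}{10}\right) = - \frac{c}{10}$)
$x{\left(N \right)} = -1$
$J{\left(a \right)} = 0$ ($J{\left(a \right)} = 0 \left(a - 1\right) = 0 \left(-1 + a\right) = 0$)
$\frac{150 + J{\left(\frac{48}{19} \right)}}{4332 + \frac{1}{-1158 + y{\left(-31,-9 \right)}}} = \frac{150 + 0}{4332 + \frac{1}{-1158 - - \frac{9}{10}}} = \frac{150}{4332 + \frac{1}{-1158 + \frac{9}{10}}} = \frac{150}{4332 + \frac{1}{- \frac{11571}{10}}} = \frac{150}{4332 - \frac{10}{11571}} = \frac{150}{\frac{50125562}{11571}} = 150 \cdot \frac{11571}{50125562} = \frac{867825}{25062781}$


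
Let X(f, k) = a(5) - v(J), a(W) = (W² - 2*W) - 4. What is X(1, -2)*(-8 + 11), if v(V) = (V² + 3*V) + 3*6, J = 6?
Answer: -183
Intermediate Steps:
a(W) = -4 + W² - 2*W
v(V) = 18 + V² + 3*V (v(V) = (V² + 3*V) + 18 = 18 + V² + 3*V)
X(f, k) = -61 (X(f, k) = (-4 + 5² - 2*5) - (18 + 6² + 3*6) = (-4 + 25 - 10) - (18 + 36 + 18) = 11 - 1*72 = 11 - 72 = -61)
X(1, -2)*(-8 + 11) = -61*(-8 + 11) = -61*3 = -183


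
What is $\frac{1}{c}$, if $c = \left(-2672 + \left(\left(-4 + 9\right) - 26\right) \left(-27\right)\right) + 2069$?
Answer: $- \frac{1}{36} \approx -0.027778$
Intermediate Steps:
$c = -36$ ($c = \left(-2672 + \left(5 - 26\right) \left(-27\right)\right) + 2069 = \left(-2672 - -567\right) + 2069 = \left(-2672 + 567\right) + 2069 = -2105 + 2069 = -36$)
$\frac{1}{c} = \frac{1}{-36} = - \frac{1}{36}$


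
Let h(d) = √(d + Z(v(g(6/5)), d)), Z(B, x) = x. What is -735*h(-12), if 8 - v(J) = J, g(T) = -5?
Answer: -1470*I*√6 ≈ -3600.8*I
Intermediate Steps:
v(J) = 8 - J
h(d) = √2*√d (h(d) = √(d + d) = √(2*d) = √2*√d)
-735*h(-12) = -735*√2*√(-12) = -735*√2*2*I*√3 = -1470*I*√6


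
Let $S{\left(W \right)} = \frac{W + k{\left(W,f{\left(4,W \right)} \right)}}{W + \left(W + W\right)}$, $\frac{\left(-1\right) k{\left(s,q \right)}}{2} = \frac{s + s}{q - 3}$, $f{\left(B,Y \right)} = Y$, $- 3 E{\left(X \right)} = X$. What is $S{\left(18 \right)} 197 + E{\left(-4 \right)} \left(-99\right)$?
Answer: $- \frac{3773}{45} \approx -83.844$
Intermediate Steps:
$E{\left(X \right)} = - \frac{X}{3}$
$k{\left(s,q \right)} = - \frac{4 s}{-3 + q}$ ($k{\left(s,q \right)} = - 2 \frac{s + s}{q - 3} = - 2 \frac{2 s}{-3 + q} = - \frac{4 s}{-3 + q}$)
$S{\left(W \right)} = \frac{W - \frac{4 W}{-3 + W}}{3 W}$ ($S{\left(W \right)} = \frac{W - \frac{4 W}{-3 + W}}{W + \left(W + W\right)} = \frac{W - \frac{4 W}{-3 + W}}{W + 2 W} = \frac{W - \frac{4 W}{-3 + W}}{3 W}$)
$S{\left(18 \right)} 197 + E{\left(-4 \right)} \left(-99\right) = \frac{-7 + 18}{3 \left(-3 + 18\right)} 197 + \left(- \frac{1}{3}\right) \left(-4\right) \left(-99\right) = \frac{1}{3} \cdot \frac{1}{15} \cdot 11 \cdot 197 + \frac{4}{3} \left(-99\right) = \frac{1}{3} \cdot \frac{1}{15} \cdot 11 \cdot 197 - 132 = \frac{11}{45} \cdot 197 - 132 = \frac{2167}{45} - 132 = - \frac{3773}{45}$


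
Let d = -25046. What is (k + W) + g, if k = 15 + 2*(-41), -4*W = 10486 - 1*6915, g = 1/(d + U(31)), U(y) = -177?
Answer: -96831101/100892 ≈ -959.75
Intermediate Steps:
g = -1/25223 (g = 1/(-25046 - 177) = 1/(-25223) = -1/25223 ≈ -3.9646e-5)
W = -3571/4 (W = -(10486 - 1*6915)/4 = -(10486 - 6915)/4 = -1/4*3571 = -3571/4 ≈ -892.75)
k = -67 (k = 15 - 82 = -67)
(k + W) + g = (-67 - 3571/4) - 1/25223 = -3839/4 - 1/25223 = -96831101/100892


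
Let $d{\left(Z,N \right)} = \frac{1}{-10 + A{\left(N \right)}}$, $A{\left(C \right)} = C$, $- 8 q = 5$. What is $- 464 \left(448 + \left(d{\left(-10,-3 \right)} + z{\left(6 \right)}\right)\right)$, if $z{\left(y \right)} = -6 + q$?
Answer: $- \frac{2661910}{13} \approx -2.0476 \cdot 10^{5}$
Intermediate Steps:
$q = - \frac{5}{8}$ ($q = \left(- \frac{1}{8}\right) 5 = - \frac{5}{8} \approx -0.625$)
$z{\left(y \right)} = - \frac{53}{8}$ ($z{\left(y \right)} = -6 - \frac{5}{8} = - \frac{53}{8}$)
$d{\left(Z,N \right)} = \frac{1}{-10 + N}$
$- 464 \left(448 + \left(d{\left(-10,-3 \right)} + z{\left(6 \right)}\right)\right) = - 464 \left(448 - \left(\frac{53}{8} - \frac{1}{-10 - 3}\right)\right) = - 464 \left(448 - \left(\frac{53}{8} - \frac{1}{-13}\right)\right) = - 464 \left(448 - \frac{697}{104}\right) = \left(-464\right) \frac{45895}{104} = - \frac{2661910}{13}$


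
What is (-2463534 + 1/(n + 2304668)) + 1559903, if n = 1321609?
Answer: -3276816311786/3626277 ≈ -9.0363e+5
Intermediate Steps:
(-2463534 + 1/(n + 2304668)) + 1559903 = (-2463534 + 1/(1321609 + 2304668)) + 1559903 = (-2463534 + 1/3626277) + 1559903 = -8933456682917/3626277 + 1559903 = -3276816311786/3626277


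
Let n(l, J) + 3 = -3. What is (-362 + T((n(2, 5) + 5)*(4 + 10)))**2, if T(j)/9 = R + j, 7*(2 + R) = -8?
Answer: 13060996/49 ≈ 2.6655e+5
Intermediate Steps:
R = -22/7 (R = -2 + (1/7)*(-8) = -2 - 8/7 = -22/7 ≈ -3.1429)
n(l, J) = -6 (n(l, J) = -3 - 3 = -6)
T(j) = -198/7 + 9*j (T(j) = 9*(-22/7 + j) = -198/7 + 9*j)
(-362 + T((n(2, 5) + 5)*(4 + 10)))**2 = (-362 + (-198/7 + 9*((-6 + 5)*(4 + 10))))**2 = (-362 + (-198/7 + 9*(-1*14)))**2 = (-362 + (-198/7 + 9*(-14)))**2 = (-362 + (-198/7 - 126))**2 = (-362 - 1080/7)**2 = (-3614/7)**2 = 13060996/49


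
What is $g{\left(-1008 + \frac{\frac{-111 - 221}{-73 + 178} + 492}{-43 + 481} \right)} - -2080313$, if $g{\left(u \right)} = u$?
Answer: $\frac{47813644139}{22995} \approx 2.0793 \cdot 10^{6}$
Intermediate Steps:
$g{\left(-1008 + \frac{\frac{-111 - 221}{-73 + 178} + 492}{-43 + 481} \right)} - -2080313 = \left(-1008 + \frac{\frac{-111 - 221}{-73 + 178} + 492}{-43 + 481}\right) - -2080313 = \left(-1008 + \frac{- \frac{332}{105} + 492}{438}\right) + 2080313 = \left(-1008 + \left(\left(-332\right) \frac{1}{105} + 492\right) \frac{1}{438}\right) + 2080313 = \left(-1008 + \left(- \frac{332}{105} + 492\right) \frac{1}{438}\right) + 2080313 = \left(-1008 + \frac{51328}{105} \cdot \frac{1}{438}\right) + 2080313 = \left(-1008 + \frac{25664}{22995}\right) + 2080313 = - \frac{23153296}{22995} + 2080313 = \frac{47813644139}{22995}$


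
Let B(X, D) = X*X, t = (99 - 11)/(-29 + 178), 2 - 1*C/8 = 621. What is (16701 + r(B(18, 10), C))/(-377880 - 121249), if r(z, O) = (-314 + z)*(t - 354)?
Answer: -1961869/74370221 ≈ -0.026380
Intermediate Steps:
C = -4952 (C = 16 - 8*621 = 16 - 4968 = -4952)
t = 88/149 ≈ 0.59060
B(X, D) = X²
r(z, O) = 16534612/149 - 52658*z/149 (r(z, O) = (-314 + z)*(88/149 - 354) = (-314 + z)*(-52658/149) = 16534612/149 - 52658*z/149)
(16701 + r(B(18, 10), C))/(-377880 - 121249) = (16701 + (16534612/149 - 52658/149*18²))/(-377880 - 121249) = (16701 + (16534612/149 - 52658/149*324))/(-499129) = (16701 + (16534612/149 - 17061192/149))*(-1/499129) = (16701 - 526580/149)*(-1/499129) = (1961869/149)*(-1/499129) = -1961869/74370221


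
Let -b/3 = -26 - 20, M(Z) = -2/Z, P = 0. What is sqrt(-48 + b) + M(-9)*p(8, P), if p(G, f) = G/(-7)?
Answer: -16/63 + 3*sqrt(10) ≈ 9.2329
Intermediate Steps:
b = 138 (b = -3*(-26 - 20) = -3*(-46) = 138)
p(G, f) = -G/7 (p(G, f) = G*(-1/7) = -G/7)
sqrt(-48 + b) + M(-9)*p(8, P) = sqrt(-48 + 138) + (-2/(-9))*(-1/7*8) = sqrt(90) - 2*(-1/9)*(-8/7) = 3*sqrt(10) + (2/9)*(-8/7) = 3*sqrt(10) - 16/63 = -16/63 + 3*sqrt(10)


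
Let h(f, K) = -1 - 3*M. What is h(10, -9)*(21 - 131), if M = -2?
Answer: -550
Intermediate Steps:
h(f, K) = 5 (h(f, K) = -1 - 3*(-2) = -1 - 1*(-6) = -1 + 6 = 5)
h(10, -9)*(21 - 131) = 5*(21 - 131) = 5*(-110) = -550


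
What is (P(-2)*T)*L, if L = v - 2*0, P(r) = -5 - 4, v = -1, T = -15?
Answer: -135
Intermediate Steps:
P(r) = -9
L = -1 (L = -1 - 2*0 = -1 + 0 = -1)
(P(-2)*T)*L = -9*(-15)*(-1) = 135*(-1) = -135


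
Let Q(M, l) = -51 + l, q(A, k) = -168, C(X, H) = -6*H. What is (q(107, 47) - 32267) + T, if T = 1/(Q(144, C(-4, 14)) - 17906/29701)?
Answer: -18661903148/575363 ≈ -32435.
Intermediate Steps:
T = -4243/575363 (T = 1/((-51 - 6*14) - 17906/29701) = 1/((-51 - 84) - 17906*1/29701) = 1/(-135 - 2558/4243) = 1/(-575363/4243) = -4243/575363 ≈ -0.0073745)
(q(107, 47) - 32267) + T = (-168 - 32267) - 4243/575363 = -32435 - 4243/575363 = -18661903148/575363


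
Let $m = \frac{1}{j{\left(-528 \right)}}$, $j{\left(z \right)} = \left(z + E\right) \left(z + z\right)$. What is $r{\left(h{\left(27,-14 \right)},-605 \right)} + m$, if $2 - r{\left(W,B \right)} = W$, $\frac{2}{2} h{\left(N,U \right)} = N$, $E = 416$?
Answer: $- \frac{2956799}{118272} \approx -25.0$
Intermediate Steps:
$h{\left(N,U \right)} = N$
$r{\left(W,B \right)} = 2 - W$
$j{\left(z \right)} = 2 z \left(416 + z\right)$ ($j{\left(z \right)} = \left(z + 416\right) \left(z + z\right) = \left(416 + z\right) 2 z = 2 z \left(416 + z\right)$)
$m = \frac{1}{118272}$ ($m = \frac{1}{2 \left(-528\right) \left(416 - 528\right)} = \frac{1}{2 \left(-528\right) \left(-112\right)} = \frac{1}{118272} \approx 8.4551 \cdot 10^{-6}$)
$r{\left(h{\left(27,-14 \right)},-605 \right)} + m = \left(2 - 27\right) + \frac{1}{118272} = -25 + \frac{1}{118272} = - \frac{2956799}{118272}$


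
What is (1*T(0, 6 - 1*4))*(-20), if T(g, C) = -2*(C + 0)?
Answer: 80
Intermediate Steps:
T(g, C) = -2*C
(1*T(0, 6 - 1*4))*(-20) = (1*(-2*(6 - 1*4)))*(-20) = (1*(-2*(6 - 4)))*(-20) = (1*(-2*2))*(-20) = (1*(-4))*(-20) = -4*(-20) = 80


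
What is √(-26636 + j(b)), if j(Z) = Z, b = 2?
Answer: I*√26634 ≈ 163.2*I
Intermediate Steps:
√(-26636 + j(b)) = √(-26636 + 2) = √(-26634) = I*√26634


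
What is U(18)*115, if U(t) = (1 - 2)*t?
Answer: -2070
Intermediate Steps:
U(t) = -t
U(18)*115 = -1*18*115 = -18*115 = -2070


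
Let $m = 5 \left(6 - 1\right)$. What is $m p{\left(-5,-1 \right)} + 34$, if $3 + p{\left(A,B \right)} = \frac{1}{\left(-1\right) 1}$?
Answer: $-66$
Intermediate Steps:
$p{\left(A,B \right)} = -4$ ($p{\left(A,B \right)} = -3 + \frac{1}{\left(-1\right) 1} = -3 + \frac{1}{-1} = -3 - 1 = -4$)
$m = 25$ ($m = 5 \cdot 5 = 25$)
$m p{\left(-5,-1 \right)} + 34 = 25 \left(-4\right) + 34 = -100 + 34 = -66$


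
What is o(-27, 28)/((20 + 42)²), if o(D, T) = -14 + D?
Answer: -41/3844 ≈ -0.010666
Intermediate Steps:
o(-27, 28)/((20 + 42)²) = (-14 - 27)/((20 + 42)²) = -41/(62²) = -41/3844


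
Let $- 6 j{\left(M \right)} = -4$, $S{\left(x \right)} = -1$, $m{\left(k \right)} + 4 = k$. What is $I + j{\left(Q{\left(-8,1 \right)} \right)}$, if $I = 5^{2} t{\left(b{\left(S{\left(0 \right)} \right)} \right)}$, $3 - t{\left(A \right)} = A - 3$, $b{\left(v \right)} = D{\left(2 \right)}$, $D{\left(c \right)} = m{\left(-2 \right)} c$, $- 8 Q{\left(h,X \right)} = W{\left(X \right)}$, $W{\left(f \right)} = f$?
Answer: $\frac{1352}{3} \approx 450.67$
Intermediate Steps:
$Q{\left(h,X \right)} = - \frac{X}{8}$
$m{\left(k \right)} = -4 + k$
$j{\left(M \right)} = \frac{2}{3}$ ($j{\left(M \right)} = \left(- \frac{1}{6}\right) \left(-4\right) = \frac{2}{3}$)
$D{\left(c \right)} = - 6 c$ ($D{\left(c \right)} = \left(-4 - 2\right) c = - 6 c$)
$b{\left(v \right)} = -12$ ($b{\left(v \right)} = \left(-6\right) 2 = -12$)
$t{\left(A \right)} = 6 - A$ ($t{\left(A \right)} = 3 - \left(A - 3\right) = 3 - \left(-3 + A\right) = 6 - A$)
$I = 450$ ($I = 5^{2} \left(6 - -12\right) = 25 \left(6 + 12\right) = 25 \cdot 18 = 450$)
$I + j{\left(Q{\left(-8,1 \right)} \right)} = 450 + \frac{2}{3} = \frac{1352}{3}$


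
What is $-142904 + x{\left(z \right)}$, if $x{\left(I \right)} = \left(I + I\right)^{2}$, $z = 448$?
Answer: $659912$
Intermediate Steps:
$x{\left(I \right)} = 4 I^{2}$ ($x{\left(I \right)} = \left(2 I\right)^{2} = 4 I^{2}$)
$-142904 + x{\left(z \right)} = -142904 + 4 \cdot 448^{2} = -142904 + 4 \cdot 200704 = -142904 + 802816 = 659912$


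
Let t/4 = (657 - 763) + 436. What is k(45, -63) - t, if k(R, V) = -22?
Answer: -1342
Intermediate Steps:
t = 1320 (t = 4*((657 - 763) + 436) = 4*(-106 + 436) = 4*330 = 1320)
k(45, -63) - t = -22 - 1*1320 = -22 - 1320 = -1342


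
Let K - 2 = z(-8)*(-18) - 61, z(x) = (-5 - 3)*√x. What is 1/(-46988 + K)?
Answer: -47047/2213586097 - 288*I*√2/2213586097 ≈ -2.1254e-5 - 1.84e-7*I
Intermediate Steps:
z(x) = -8*√x
K = -59 + 288*I*√2 (K = 2 + (-16*I*√2*(-18) - 61) = 2 + (288*I*√2 - 61) = 2 + (-61 + 288*I*√2) = -59 + 288*I*√2 ≈ -59.0 + 407.29*I)
1/(-46988 + K) = 1/(-46988 + (-59 + 288*I*√2)) = 1/(-47047 + 288*I*√2)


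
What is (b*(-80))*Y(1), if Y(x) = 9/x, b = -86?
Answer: 61920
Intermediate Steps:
(b*(-80))*Y(1) = (-86*(-80))*(9/1) = 6880*(9*1) = 6880*9 = 61920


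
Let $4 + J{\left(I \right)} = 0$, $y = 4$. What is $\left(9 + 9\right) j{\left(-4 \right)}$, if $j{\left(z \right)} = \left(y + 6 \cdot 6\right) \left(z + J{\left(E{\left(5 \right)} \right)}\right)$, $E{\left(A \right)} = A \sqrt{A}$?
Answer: $-5760$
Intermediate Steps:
$E{\left(A \right)} = A^{\frac{3}{2}}$
$J{\left(I \right)} = -4$ ($J{\left(I \right)} = -4 + 0 = -4$)
$j{\left(z \right)} = -160 + 40 z$ ($j{\left(z \right)} = \left(4 + 6 \cdot 6\right) \left(z - 4\right) = \left(4 + 36\right) \left(-4 + z\right) = 40 \left(-4 + z\right) = -160 + 40 z$)
$\left(9 + 9\right) j{\left(-4 \right)} = \left(9 + 9\right) \left(-160 + 40 \left(-4\right)\right) = 18 \left(-160 - 160\right) = 18 \left(-320\right) = -5760$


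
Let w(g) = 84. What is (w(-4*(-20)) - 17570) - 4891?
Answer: -22377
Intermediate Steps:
(w(-4*(-20)) - 17570) - 4891 = (84 - 17570) - 4891 = -17486 - 4891 = -22377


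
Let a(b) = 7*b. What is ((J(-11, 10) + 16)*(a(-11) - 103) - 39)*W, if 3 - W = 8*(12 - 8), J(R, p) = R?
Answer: 27231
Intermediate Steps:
W = -29 (W = 3 - 8*(12 - 8) = 3 - 8*4 = 3 - 1*32 = 3 - 32 = -29)
((J(-11, 10) + 16)*(a(-11) - 103) - 39)*W = ((-11 + 16)*(7*(-11) - 103) - 39)*(-29) = (5*(-77 - 103) - 39)*(-29) = (5*(-180) - 39)*(-29) = (-900 - 39)*(-29) = -939*(-29) = 27231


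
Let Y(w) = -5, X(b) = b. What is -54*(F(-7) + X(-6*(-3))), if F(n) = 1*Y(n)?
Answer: -702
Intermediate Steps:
F(n) = -5 (F(n) = 1*(-5) = -5)
-54*(F(-7) + X(-6*(-3))) = -54*(-5 - 6*(-3)) = -54*(-5 + 18) = -54*13 = -702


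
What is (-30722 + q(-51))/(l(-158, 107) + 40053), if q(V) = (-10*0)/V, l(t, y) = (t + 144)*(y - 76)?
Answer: -30722/39619 ≈ -0.77544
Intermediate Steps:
l(t, y) = (-76 + y)*(144 + t) (l(t, y) = (144 + t)*(-76 + y) = (-76 + y)*(144 + t))
q(V) = 0 (q(V) = 0/V = 0)
(-30722 + q(-51))/(l(-158, 107) + 40053) = (-30722 + 0)/((-10944 - 76*(-158) + 144*107 - 158*107) + 40053) = -30722/((-10944 + 12008 + 15408 - 16906) + 40053) = -30722/(-434 + 40053) = -30722/39619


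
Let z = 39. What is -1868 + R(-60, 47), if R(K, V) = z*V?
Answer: -35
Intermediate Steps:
R(K, V) = 39*V
-1868 + R(-60, 47) = -1868 + 39*47 = -1868 + 1833 = -35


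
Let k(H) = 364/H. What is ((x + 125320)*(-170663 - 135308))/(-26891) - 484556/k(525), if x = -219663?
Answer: -619577050364/349583 ≈ -1.7723e+6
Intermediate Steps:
((x + 125320)*(-170663 - 135308))/(-26891) - 484556/k(525) = ((-219663 + 125320)*(-170663 - 135308))/(-26891) - 484556/(364/525) = -94343*(-305971)*(-1/26891) - 484556/(364*(1/525)) = 28866222053*(-1/26891) - 484556/52/75 = -28866222053/26891 - 484556*75/52 = -28866222053/26891 - 9085425/13 = -619577050364/349583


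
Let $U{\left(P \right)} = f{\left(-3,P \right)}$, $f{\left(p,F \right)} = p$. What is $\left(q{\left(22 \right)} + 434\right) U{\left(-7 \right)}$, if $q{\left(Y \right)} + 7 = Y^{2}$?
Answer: $-2733$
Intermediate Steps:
$U{\left(P \right)} = -3$
$q{\left(Y \right)} = -7 + Y^{2}$
$\left(q{\left(22 \right)} + 434\right) U{\left(-7 \right)} = \left(\left(-7 + 22^{2}\right) + 434\right) \left(-3\right) = \left(\left(-7 + 484\right) + 434\right) \left(-3\right) = \left(477 + 434\right) \left(-3\right) = 911 \left(-3\right) = -2733$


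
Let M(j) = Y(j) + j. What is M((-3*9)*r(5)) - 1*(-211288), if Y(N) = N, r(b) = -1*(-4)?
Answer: 211072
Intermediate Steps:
r(b) = 4
M(j) = 2*j (M(j) = j + j = 2*j)
M((-3*9)*r(5)) - 1*(-211288) = 2*(-3*9*4) - 1*(-211288) = 2*(-27*4) + 211288 = 2*(-108) + 211288 = -216 + 211288 = 211072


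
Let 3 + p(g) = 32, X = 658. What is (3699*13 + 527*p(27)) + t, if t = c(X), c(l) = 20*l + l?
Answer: 77188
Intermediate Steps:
p(g) = 29 (p(g) = -3 + 32 = 29)
c(l) = 21*l
t = 13818 (t = 21*658 = 13818)
(3699*13 + 527*p(27)) + t = (3699*13 + 527*29) + 13818 = (48087 + 15283) + 13818 = 63370 + 13818 = 77188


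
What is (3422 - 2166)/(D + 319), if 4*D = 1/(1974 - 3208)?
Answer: 6199616/1574583 ≈ 3.9373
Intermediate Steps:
D = -1/4936 (D = 1/(4*(1974 - 3208)) = (¼)/(-1234) = (¼)*(-1/1234) = -1/4936 ≈ -0.00020259)
(3422 - 2166)/(D + 319) = (3422 - 2166)/(-1/4936 + 319) = 1256/(1574583/4936) = 1256*(4936/1574583) = 6199616/1574583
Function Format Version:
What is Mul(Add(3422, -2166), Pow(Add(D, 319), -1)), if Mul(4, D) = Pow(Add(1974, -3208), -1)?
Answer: Rational(6199616, 1574583) ≈ 3.9373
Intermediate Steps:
D = Rational(-1, 4936) (D = Mul(Rational(1, 4), Pow(Add(1974, -3208), -1)) = Mul(Rational(1, 4), Pow(-1234, -1)) = Mul(Rational(1, 4), Rational(-1, 1234)) = Rational(-1, 4936) ≈ -0.00020259)
Mul(Add(3422, -2166), Pow(Add(D, 319), -1)) = Mul(Add(3422, -2166), Pow(Add(Rational(-1, 4936), 319), -1)) = Mul(1256, Pow(Rational(1574583, 4936), -1)) = Mul(1256, Rational(4936, 1574583)) = Rational(6199616, 1574583)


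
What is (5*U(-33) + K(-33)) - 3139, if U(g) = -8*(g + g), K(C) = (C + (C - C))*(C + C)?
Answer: 1679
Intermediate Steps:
K(C) = 2*C² (K(C) = (C + 0)*(2*C) = C*(2*C) = 2*C²)
U(g) = -16*g
(5*U(-33) + K(-33)) - 3139 = (5*(-16*(-33)) + 2*(-33)²) - 3139 = (5*528 + 2*1089) - 3139 = (2640 + 2178) - 3139 = 4818 - 3139 = 1679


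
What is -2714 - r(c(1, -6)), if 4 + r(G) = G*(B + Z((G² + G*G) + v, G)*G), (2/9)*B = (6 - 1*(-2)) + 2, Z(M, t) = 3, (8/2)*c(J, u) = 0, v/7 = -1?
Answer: -2710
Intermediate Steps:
v = -7 (v = 7*(-1) = -7)
c(J, u) = 0 (c(J, u) = (¼)*0 = 0)
B = 45 (B = 9*((6 - 1*(-2)) + 2)/2 = 9*((6 + 2) + 2)/2 = 9*(8 + 2)/2 = (9/2)*10 = 45)
r(G) = -4 + G*(45 + 3*G)
-2714 - r(c(1, -6)) = -2714 - (-4 + 3*0² + 45*0) = -2714 - (-4 + 3*0 + 0) = -2714 - (-4 + 0 + 0) = -2714 - 1*(-4) = -2714 + 4 = -2710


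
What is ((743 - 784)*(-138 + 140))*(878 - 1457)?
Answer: 47478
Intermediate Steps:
((743 - 784)*(-138 + 140))*(878 - 1457) = -41*2*(-579) = -82*(-579) = 47478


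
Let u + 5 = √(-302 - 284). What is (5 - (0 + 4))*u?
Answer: -5 + I*√586 ≈ -5.0 + 24.207*I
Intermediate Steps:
u = -5 + I*√586 (u = -5 + √(-302 - 284) = -5 + √(-586) = -5 + I*√586 ≈ -5.0 + 24.207*I)
(5 - (0 + 4))*u = (5 - (0 + 4))*(-5 + I*√586) = (5 - 1*4)*(-5 + I*√586) = (5 - 4)*(-5 + I*√586) = 1*(-5 + I*√586) = -5 + I*√586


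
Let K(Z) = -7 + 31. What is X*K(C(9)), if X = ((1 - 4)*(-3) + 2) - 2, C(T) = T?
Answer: 216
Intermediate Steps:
K(Z) = 24
X = 9 (X = (-3*(-3) + 2) - 2 = (9 + 2) - 2 = 11 - 2 = 9)
X*K(C(9)) = 9*24 = 216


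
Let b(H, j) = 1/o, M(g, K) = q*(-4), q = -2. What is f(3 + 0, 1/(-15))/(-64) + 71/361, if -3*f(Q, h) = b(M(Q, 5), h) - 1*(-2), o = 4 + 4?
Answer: 115193/554496 ≈ 0.20774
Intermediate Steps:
o = 8
M(g, K) = 8 (M(g, K) = -2*(-4) = 8)
b(H, j) = 1/8
f(Q, h) = -17/24 (f(Q, h) = -(1/8 - 1*(-2))/3 = -(1/8 + 2)/3 = -1/3*17/8 = -17/24)
f(3 + 0, 1/(-15))/(-64) + 71/361 = -17/24/(-64) + 71/361 = -17/24*(-1/64) + 71*(1/361) = 17/1536 + 71/361 = 115193/554496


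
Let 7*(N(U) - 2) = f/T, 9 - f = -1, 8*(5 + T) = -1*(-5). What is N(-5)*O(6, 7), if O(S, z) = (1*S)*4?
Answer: 1968/49 ≈ 40.163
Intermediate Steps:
O(S, z) = 4*S (O(S, z) = S*4 = 4*S)
T = -35/8 (T = -5 + (-1*(-5))/8 = -5 + (⅛)*5 = -5 + 5/8 = -35/8 ≈ -4.3750)
f = 10 (f = 9 - 1*(-1) = 9 + 1 = 10)
N(U) = 82/49 (N(U) = 2 + (10/(-35/8))/7 = 2 + (10*(-8/35))/7 = 2 + (⅐)*(-16/7) = 2 - 16/49 = 82/49)
N(-5)*O(6, 7) = 82*(4*6)/49 = (82/49)*24 = 1968/49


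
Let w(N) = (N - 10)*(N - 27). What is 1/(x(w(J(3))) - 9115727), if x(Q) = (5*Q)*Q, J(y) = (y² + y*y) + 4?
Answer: -1/9097727 ≈ -1.0992e-7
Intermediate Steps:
J(y) = 4 + 2*y² (J(y) = (y² + y²) + 4 = 2*y² + 4 = 4 + 2*y²)
w(N) = (-27 + N)*(-10 + N) (w(N) = (-10 + N)*(-27 + N) = (-27 + N)*(-10 + N))
x(Q) = 5*Q²
1/(x(w(J(3))) - 9115727) = 1/(5*(270 + (4 + 2*3²)² - 37*(4 + 2*3²))² - 9115727) = 1/(5*(270 + (4 + 2*9)² - 37*(4 + 2*9))² - 9115727) = 1/(5*(270 + (4 + 18)² - 37*(4 + 18))² - 9115727) = 1/(5*(270 + 22² - 37*22)² - 9115727) = 1/(5*(270 + 484 - 814)² - 9115727) = 1/(5*(-60)² - 9115727) = 1/(5*3600 - 9115727) = 1/(18000 - 9115727) = 1/(-9097727) = -1/9097727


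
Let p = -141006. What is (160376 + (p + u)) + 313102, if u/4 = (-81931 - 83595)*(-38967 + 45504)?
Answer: -4327841376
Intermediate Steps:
u = -4328173848 (u = 4*((-81931 - 83595)*(-38967 + 45504)) = 4*(-165526*6537) = 4*(-1082043462) = -4328173848)
(160376 + (p + u)) + 313102 = (160376 + (-141006 - 4328173848)) + 313102 = (160376 - 4328314854) + 313102 = -4328154478 + 313102 = -4327841376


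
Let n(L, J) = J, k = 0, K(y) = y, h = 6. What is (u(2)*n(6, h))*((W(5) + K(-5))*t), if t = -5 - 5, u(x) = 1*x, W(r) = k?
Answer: 600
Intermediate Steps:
W(r) = 0
u(x) = x
t = -10
(u(2)*n(6, h))*((W(5) + K(-5))*t) = (2*6)*((0 - 5)*(-10)) = 12*(-5*(-10)) = 12*50 = 600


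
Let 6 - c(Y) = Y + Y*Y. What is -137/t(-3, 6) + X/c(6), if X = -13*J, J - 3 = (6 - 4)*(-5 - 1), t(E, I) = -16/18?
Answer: 1207/8 ≈ 150.88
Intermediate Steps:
t(E, I) = -8/9 (t(E, I) = -16*1/18 = -8/9)
c(Y) = 6 - Y - Y² (c(Y) = 6 - (Y + Y*Y) = 6 - (Y + Y²) = 6 + (-Y - Y²) = 6 - Y - Y²)
J = -9 (J = 3 + (6 - 4)*(-5 - 1) = 3 + 2*(-6) = 3 - 12 = -9)
X = 117 (X = -13*(-9) = 117)
-137/t(-3, 6) + X/c(6) = -137/(-8/9) + 117/(6 - 1*6 - 1*6²) = -137*(-9/8) + 117/(6 - 6 - 1*36) = 1233/8 + 117/(6 - 6 - 36) = 1233/8 + 117/(-36) = 1233/8 + 117*(-1/36) = 1233/8 - 13/4 = 1207/8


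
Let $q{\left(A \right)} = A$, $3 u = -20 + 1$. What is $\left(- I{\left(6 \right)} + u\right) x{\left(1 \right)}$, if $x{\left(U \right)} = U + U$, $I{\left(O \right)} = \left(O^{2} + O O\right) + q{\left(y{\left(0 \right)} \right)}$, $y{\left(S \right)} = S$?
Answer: $- \frac{470}{3} \approx -156.67$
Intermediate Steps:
$u = - \frac{19}{3}$ ($u = \frac{-20 + 1}{3} = \frac{1}{3} \left(-19\right) = - \frac{19}{3} \approx -6.3333$)
$I{\left(O \right)} = 2 O^{2}$ ($I{\left(O \right)} = \left(O^{2} + O O\right) + 0 = \left(O^{2} + O^{2}\right) + 0 = 2 O^{2} + 0 = 2 O^{2}$)
$x{\left(U \right)} = 2 U$
$\left(- I{\left(6 \right)} + u\right) x{\left(1 \right)} = \left(- 2 \cdot 6^{2} - \frac{19}{3}\right) 2 \cdot 1 = \left(- 2 \cdot 36 - \frac{19}{3}\right) 2 = \left(\left(-1\right) 72 - \frac{19}{3}\right) 2 = \left(-72 - \frac{19}{3}\right) 2 = \left(- \frac{235}{3}\right) 2 = - \frac{470}{3}$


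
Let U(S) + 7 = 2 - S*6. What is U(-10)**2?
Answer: 3025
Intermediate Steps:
U(S) = -5 - 6*S (U(S) = -7 + (2 - S*6) = -7 + (2 - 6*S) = -5 - 6*S)
U(-10)**2 = (-5 - 6*(-10))**2 = (-5 + 60)**2 = 55**2 = 3025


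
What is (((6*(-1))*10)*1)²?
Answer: 3600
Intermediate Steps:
(((6*(-1))*10)*1)² = (-6*10*1)² = (-60*1)² = (-60)² = 3600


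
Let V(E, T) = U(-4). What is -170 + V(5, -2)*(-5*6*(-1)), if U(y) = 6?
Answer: 10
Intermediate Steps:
V(E, T) = 6
-170 + V(5, -2)*(-5*6*(-1)) = -170 + 6*(-5*6*(-1)) = -170 + 6*(-30*(-1)) = -170 + 6*30 = -170 + 180 = 10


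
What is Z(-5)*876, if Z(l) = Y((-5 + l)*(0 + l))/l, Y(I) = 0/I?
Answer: 0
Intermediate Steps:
Y(I) = 0
Z(l) = 0 (Z(l) = 0/l = 0)
Z(-5)*876 = 0*876 = 0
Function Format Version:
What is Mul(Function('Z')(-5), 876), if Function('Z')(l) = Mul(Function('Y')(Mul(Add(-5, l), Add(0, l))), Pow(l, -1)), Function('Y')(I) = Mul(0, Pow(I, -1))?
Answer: 0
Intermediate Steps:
Function('Y')(I) = 0
Function('Z')(l) = 0 (Function('Z')(l) = Mul(0, Pow(l, -1)) = 0)
Mul(Function('Z')(-5), 876) = Mul(0, 876) = 0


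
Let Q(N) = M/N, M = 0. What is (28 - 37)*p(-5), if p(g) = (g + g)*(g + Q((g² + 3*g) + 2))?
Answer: -450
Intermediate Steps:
Q(N) = 0 (Q(N) = 0/N = 0)
p(g) = 2*g² (p(g) = (g + g)*(g + 0) = (2*g)*g = 2*g²)
(28 - 37)*p(-5) = (28 - 37)*(2*(-5)²) = -18*25 = -9*50 = -450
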